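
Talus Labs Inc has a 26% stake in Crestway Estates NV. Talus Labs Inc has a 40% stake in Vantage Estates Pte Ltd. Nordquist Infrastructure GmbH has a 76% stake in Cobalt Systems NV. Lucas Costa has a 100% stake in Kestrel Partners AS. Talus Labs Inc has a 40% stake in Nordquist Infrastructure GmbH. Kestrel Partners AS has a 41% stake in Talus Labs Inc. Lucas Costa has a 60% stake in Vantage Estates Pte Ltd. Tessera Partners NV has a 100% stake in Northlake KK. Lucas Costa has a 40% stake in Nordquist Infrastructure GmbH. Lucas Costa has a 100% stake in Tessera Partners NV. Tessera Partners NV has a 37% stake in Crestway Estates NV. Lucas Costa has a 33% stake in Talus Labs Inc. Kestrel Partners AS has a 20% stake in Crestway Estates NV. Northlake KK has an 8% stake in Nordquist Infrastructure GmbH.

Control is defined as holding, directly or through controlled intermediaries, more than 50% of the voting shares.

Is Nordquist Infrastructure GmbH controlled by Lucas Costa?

Lucas holds 100% of Tessera, so Lucas controls Tessera.
Tessera holds 100% of Northlake, so Lucas controls Northlake.
Lucas holds 100% of Kestrel, so Lucas controls Kestrel.
Lucas and Kestrel together hold 33% + 41% = 74% of Talus, so Lucas controls Talus.
Talus and Lucas and Northlake together hold 40% + 40% + 8% = 88% of Nordquist, so Lucas controls Nordquist.

Yes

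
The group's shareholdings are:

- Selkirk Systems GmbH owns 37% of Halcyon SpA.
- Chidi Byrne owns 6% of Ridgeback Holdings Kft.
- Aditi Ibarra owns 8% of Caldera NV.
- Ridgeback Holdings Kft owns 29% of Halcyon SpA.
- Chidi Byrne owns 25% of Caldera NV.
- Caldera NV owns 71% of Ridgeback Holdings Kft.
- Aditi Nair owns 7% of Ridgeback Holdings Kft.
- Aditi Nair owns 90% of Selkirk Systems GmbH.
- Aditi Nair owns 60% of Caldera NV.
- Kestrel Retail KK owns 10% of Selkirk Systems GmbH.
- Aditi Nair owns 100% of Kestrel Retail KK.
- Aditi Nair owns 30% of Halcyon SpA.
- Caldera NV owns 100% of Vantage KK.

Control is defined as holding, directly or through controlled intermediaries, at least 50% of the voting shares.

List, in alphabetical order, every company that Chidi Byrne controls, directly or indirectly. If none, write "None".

None

Chidi's largest direct stake is 25% in Caldera, which does not meet the threshold.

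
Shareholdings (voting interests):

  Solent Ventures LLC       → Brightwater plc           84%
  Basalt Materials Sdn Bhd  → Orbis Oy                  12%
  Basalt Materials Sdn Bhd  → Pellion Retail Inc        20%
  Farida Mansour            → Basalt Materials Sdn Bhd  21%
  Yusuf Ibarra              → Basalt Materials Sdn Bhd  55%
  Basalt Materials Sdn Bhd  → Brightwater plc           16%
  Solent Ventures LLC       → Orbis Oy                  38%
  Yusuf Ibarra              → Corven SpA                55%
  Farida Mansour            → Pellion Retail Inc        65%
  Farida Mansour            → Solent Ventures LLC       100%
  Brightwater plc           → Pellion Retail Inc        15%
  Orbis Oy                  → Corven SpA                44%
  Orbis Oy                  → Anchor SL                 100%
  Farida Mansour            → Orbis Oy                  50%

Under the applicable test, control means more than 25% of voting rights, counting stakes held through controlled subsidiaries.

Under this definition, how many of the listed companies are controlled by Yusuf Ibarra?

2

Yusuf holds 55% of Basalt, so Yusuf controls Basalt.
Yusuf holds 55% of Corven, so Yusuf controls Corven.
No other company's threshold is met.
Yusuf controls 2 companies.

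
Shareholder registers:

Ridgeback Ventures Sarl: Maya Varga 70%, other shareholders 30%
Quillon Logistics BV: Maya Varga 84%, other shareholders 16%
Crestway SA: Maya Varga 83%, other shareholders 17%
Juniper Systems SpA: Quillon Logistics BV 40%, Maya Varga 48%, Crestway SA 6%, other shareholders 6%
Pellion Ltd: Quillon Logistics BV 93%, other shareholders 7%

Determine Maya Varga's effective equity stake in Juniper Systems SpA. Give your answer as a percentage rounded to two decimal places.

Maya reaches Juniper along 3 paths.
Via Quillon: 84% × 40% = 33.6%.
Direct stake: 48% = 48%.
Via Crestway: 83% × 6% = 4.98%.
Total: 33.6% + 48% + 4.98% = 86.58%.

86.58%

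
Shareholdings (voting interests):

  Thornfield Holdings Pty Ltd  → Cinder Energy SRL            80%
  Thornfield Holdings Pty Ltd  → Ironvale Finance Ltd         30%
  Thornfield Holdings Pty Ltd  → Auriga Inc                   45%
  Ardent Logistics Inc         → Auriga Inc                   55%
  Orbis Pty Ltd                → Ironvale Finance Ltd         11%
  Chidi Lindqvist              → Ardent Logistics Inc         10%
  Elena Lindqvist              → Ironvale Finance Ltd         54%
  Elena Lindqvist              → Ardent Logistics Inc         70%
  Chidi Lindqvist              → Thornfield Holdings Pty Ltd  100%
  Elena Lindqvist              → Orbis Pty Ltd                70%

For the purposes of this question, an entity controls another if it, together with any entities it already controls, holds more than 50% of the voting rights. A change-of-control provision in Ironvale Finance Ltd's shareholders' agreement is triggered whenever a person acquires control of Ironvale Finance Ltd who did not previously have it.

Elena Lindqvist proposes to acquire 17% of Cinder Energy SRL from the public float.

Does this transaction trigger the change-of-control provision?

No

The purchase changes only Elena's holdings, so Elena is the only person who could newly come to control Ironvale.
Elena holds 70% of Orbis, so Elena controls Orbis.
Elena and Orbis together hold 54% + 11% = 65% of Ironvale, so Elena controls Ironvale.
So Elena already controls Ironvale before the transaction.
After the purchase, Elena holds 17% of Cinder directly.
Elena controlled Ironvale already, so this is not a new person acquiring control; every other person's position is unchanged or reduced.
No new person acquires control, so the clause is not triggered.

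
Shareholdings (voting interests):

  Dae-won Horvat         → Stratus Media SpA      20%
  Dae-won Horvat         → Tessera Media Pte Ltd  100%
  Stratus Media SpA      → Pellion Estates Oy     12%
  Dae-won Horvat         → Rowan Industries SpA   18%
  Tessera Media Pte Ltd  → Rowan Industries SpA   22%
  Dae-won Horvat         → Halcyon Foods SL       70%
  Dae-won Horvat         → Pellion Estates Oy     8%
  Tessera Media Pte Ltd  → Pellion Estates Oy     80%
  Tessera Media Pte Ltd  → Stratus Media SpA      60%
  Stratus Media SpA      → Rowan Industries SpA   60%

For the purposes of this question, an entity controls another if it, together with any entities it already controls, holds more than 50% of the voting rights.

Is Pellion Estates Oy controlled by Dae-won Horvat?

Yes

Dae-won holds 100% of Tessera, so Dae-won controls Tessera.
Dae-won and Tessera together hold 20% + 60% = 80% of Stratus, so Dae-won controls Stratus.
Tessera and Dae-won and Stratus together hold 80% + 8% + 12% = 100% of Pellion, so Dae-won controls Pellion.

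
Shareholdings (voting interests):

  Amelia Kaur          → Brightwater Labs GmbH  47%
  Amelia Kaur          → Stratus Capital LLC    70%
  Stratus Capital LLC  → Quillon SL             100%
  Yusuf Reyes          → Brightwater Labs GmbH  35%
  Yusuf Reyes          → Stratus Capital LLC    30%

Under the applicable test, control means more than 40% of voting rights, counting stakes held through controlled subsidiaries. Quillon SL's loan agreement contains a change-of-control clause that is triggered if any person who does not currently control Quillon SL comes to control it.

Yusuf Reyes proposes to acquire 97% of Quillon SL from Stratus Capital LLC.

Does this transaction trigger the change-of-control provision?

The purchase adds only to Yusuf's holdings (Stratus's stake shrinks), so Yusuf is the only person who could newly come to control Quillon.
Yusuf's largest direct stake is 35% in Brightwater, which does not meet the threshold, so Yusuf controls no company.
Neither Yusuf nor any entity Yusuf controls holds any voting interest in Quillon.
So before the transaction, Yusuf does not control Quillon.
After the purchase, Yusuf holds 97% of Quillon directly, and Stratus's stake falls to 3%.
Yusuf holds 97% of Quillon, so Yusuf controls Quillon.
Yusuf did not control Quillon before and does after, so the clause is triggered.

Yes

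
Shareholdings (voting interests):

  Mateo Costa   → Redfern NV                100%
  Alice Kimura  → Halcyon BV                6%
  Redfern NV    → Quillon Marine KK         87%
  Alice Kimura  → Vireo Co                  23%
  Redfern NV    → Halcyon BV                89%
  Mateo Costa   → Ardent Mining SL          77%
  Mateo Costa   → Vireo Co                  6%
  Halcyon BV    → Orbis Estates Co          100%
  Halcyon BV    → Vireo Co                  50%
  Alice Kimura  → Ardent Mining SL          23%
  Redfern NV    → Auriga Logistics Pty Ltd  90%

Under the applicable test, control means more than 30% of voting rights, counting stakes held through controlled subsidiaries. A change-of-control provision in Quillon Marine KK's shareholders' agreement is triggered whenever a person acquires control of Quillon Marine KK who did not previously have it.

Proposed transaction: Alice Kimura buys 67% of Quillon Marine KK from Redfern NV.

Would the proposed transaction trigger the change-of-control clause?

The purchase adds only to Alice's holdings (Redfern's stake shrinks), so Alice is the only person who could newly come to control Quillon.
Alice's largest direct stake is 23% in Ardent, which does not meet the threshold, so Alice controls no company.
Neither Alice nor any entity Alice controls holds any voting interest in Quillon.
So before the transaction, Alice does not control Quillon.
After the purchase, Alice holds 67% of Quillon directly, and Redfern's stake falls to 20%.
Alice holds 67% of Quillon, so Alice controls Quillon.
Alice did not control Quillon before and does after, so the clause is triggered.

Yes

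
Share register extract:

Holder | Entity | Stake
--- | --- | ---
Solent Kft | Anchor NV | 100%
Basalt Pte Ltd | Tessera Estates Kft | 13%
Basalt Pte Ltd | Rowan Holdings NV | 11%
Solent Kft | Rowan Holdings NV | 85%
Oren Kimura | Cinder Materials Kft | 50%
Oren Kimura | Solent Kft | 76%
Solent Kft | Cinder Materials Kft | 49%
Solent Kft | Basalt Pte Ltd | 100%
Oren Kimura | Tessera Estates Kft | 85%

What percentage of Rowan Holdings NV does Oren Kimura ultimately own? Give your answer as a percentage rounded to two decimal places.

Oren reaches Rowan along 2 paths.
Via Solent → Basalt: 76% × 100% × 11% = 8.36%.
Via Solent: 76% × 85% = 64.6%.
Total: 8.36% + 64.6% = 72.96%.

72.96%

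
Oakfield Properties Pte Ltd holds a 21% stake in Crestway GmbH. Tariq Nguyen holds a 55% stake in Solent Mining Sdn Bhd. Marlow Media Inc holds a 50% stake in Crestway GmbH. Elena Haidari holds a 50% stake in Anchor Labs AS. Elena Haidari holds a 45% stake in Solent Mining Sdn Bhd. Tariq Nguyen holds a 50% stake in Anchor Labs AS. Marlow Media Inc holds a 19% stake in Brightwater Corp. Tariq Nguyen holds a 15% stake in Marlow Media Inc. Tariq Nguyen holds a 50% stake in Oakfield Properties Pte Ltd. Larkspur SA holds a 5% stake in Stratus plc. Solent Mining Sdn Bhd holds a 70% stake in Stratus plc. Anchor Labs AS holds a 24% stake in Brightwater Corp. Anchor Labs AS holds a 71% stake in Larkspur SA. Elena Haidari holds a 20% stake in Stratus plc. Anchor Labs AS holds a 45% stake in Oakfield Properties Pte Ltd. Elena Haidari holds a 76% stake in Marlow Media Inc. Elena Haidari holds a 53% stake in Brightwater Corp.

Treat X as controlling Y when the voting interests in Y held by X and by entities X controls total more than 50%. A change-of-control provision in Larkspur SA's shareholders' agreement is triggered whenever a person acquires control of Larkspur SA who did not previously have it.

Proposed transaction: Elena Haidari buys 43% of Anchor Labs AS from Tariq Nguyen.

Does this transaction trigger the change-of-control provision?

Yes

The purchase adds only to Elena's holdings (Tariq's stake shrinks), so Elena is the only person who could newly come to control Larkspur.
Elena holds 76% of Marlow, so Elena controls Marlow.
Marlow and Elena together hold 19% + 53% = 72% of Brightwater, so Elena controls Brightwater.
Neither Elena nor any entity Elena controls holds any voting interest in Larkspur.
So before the transaction, Elena does not control Larkspur.
After the purchase, Elena's direct stake in Anchor rises to 50% + 43% = 93%, and Tariq's stake falls to 7%.
Elena holds 93% of Anchor, so Elena controls Anchor.
Anchor holds 71% of Larkspur, so Elena controls Larkspur.
Elena did not control Larkspur before and does after, so the clause is triggered.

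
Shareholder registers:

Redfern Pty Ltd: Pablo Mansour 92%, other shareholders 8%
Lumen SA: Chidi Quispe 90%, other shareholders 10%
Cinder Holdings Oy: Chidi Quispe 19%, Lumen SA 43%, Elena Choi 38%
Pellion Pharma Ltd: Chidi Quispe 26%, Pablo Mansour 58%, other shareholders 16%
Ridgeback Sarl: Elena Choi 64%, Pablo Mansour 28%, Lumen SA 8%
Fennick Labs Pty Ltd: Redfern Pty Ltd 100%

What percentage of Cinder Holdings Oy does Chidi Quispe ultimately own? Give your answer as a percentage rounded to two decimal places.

Chidi reaches Cinder along 2 paths.
Direct stake: 19% = 19%.
Via Lumen: 90% × 43% = 38.7%.
Total: 19% + 38.7% = 57.7%.
Rounded: 57.70%.

57.70%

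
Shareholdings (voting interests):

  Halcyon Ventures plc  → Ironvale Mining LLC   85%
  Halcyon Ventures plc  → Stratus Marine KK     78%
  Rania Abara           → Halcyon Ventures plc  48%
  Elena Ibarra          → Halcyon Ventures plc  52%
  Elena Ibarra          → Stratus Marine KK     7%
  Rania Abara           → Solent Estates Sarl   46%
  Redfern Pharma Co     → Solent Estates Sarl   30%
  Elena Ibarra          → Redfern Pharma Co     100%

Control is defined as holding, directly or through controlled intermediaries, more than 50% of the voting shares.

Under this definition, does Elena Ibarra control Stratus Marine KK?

Yes

Elena holds 52% of Halcyon, so Elena controls Halcyon.
Halcyon and Elena together hold 78% + 7% = 85% of Stratus, so Elena controls Stratus.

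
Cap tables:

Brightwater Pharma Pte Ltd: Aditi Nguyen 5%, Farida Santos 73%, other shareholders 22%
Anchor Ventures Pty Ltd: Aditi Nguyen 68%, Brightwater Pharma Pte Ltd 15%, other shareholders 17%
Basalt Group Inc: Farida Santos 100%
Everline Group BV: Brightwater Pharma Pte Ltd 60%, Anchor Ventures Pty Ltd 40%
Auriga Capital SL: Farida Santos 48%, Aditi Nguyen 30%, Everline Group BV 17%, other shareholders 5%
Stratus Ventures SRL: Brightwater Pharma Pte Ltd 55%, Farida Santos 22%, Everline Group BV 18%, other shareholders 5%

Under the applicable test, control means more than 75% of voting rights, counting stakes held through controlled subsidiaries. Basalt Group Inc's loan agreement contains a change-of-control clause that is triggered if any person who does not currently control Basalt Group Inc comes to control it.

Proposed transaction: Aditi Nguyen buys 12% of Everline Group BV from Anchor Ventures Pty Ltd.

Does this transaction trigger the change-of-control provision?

The purchase adds only to Aditi's holdings (Anchor's stake shrinks), so Aditi is the only person who could newly come to control Basalt.
Aditi's largest direct stake is 68% in Anchor, which does not meet the threshold, so Aditi controls no company.
Neither Aditi nor any entity Aditi controls holds any voting interest in Basalt.
So before the transaction, Aditi does not control Basalt.
After the purchase, Aditi holds 12% of Everline directly, and Anchor's stake falls to 28%.
Aditi's side now holds 12% of Everline, not > 75%, so Aditi still does not control Everline.
After the transaction, neither Aditi nor any entity Aditi controls holds a voting interest in Basalt, so Aditi still does not control it.
No new person acquires control, so the clause is not triggered.

No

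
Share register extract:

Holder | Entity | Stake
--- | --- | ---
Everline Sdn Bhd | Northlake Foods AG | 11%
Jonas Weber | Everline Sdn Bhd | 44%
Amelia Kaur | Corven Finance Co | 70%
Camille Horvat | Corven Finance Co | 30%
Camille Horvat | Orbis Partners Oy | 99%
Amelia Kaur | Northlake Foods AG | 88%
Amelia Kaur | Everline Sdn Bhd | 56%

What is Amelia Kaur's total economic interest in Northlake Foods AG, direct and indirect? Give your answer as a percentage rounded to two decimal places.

Amelia reaches Northlake along 2 paths.
Via Everline: 56% × 11% = 6.16%.
Direct stake: 88% = 88%.
Total: 6.16% + 88% = 94.16%.

94.16%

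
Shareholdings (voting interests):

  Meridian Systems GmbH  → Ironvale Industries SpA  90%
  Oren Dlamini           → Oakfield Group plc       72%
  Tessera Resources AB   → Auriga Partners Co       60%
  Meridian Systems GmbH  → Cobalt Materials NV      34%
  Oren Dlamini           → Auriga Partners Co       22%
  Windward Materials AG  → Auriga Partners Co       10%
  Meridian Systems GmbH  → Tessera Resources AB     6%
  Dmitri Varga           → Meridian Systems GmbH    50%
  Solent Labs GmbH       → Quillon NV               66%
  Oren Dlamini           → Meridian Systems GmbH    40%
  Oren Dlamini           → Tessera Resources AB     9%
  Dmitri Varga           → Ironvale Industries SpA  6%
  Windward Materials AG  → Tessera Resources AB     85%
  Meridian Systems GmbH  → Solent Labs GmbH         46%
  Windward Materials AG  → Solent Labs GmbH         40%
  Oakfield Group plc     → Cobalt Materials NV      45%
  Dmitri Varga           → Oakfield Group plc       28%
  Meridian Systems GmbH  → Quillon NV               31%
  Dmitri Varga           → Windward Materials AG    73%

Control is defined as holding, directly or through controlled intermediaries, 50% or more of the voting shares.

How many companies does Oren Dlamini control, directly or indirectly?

1

Oren holds 72% of Oakfield, so Oren controls Oakfield.
No other company's threshold is met.
Oren controls 1 company.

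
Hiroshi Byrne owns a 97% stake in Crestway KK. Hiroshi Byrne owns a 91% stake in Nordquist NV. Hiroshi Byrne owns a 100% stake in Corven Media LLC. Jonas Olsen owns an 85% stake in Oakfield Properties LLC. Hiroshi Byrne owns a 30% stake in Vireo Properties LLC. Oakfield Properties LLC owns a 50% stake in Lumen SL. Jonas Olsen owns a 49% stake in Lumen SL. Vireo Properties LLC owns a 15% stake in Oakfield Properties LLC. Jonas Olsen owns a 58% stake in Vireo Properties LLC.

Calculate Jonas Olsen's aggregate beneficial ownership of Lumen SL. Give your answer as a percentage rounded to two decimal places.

95.85%

Jonas reaches Lumen along 3 paths.
Direct stake: 49% = 49%.
Via Vireo → Oakfield: 58% × 15% × 50% = 4.35%.
Via Oakfield: 85% × 50% = 42.5%.
Total: 49% + 4.35% + 42.5% = 95.85%.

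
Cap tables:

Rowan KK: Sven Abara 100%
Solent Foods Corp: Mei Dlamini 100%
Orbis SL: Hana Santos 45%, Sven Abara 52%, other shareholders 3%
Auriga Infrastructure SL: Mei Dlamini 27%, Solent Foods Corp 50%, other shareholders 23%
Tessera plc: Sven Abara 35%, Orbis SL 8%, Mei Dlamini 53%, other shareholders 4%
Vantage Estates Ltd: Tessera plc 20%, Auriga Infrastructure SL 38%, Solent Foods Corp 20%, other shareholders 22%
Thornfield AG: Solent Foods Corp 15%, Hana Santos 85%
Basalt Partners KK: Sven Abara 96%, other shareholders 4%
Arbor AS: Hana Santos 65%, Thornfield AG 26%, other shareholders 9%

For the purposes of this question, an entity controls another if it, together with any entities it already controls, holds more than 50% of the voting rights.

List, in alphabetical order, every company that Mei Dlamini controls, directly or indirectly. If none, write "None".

Mei holds 100% of Solent, so Mei controls Solent.
Mei and Solent together hold 27% + 50% = 77% of Auriga, so Mei controls Auriga.
Mei holds 53% of Tessera, so Mei controls Tessera.
Tessera and Auriga and Solent together hold 20% + 38% + 20% = 78% of Vantage, so Mei controls Vantage.
No other company's threshold is met.

Auriga Infrastructure SL, Solent Foods Corp, Tessera plc, Vantage Estates Ltd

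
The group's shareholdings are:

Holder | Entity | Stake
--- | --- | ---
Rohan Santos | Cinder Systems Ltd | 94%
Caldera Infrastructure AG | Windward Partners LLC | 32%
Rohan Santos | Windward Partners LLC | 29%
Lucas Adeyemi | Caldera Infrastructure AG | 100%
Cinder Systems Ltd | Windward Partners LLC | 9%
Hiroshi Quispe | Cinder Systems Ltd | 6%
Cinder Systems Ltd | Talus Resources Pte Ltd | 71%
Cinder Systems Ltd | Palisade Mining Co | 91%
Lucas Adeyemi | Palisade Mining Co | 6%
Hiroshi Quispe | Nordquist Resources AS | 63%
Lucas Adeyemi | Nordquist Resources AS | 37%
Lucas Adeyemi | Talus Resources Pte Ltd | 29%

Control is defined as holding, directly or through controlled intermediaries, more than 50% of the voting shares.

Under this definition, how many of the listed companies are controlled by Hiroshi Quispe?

Hiroshi holds 63% of Nordquist, so Hiroshi controls Nordquist.
No other company's threshold is met.
Hiroshi controls 1 company.

1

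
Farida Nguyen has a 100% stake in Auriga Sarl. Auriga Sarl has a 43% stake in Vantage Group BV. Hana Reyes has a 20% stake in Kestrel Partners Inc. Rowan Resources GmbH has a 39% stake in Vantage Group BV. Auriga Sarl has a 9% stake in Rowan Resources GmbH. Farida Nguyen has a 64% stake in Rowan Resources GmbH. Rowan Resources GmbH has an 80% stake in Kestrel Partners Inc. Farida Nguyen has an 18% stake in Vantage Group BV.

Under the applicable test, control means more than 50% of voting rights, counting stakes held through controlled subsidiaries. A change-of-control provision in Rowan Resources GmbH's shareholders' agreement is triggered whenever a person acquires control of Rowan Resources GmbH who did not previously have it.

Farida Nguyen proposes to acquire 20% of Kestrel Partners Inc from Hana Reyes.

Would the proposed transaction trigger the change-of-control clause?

The purchase adds only to Farida's holdings (Hana's stake shrinks), so Farida is the only person who could newly come to control Rowan.
Farida holds 100% of Auriga, so Farida controls Auriga.
Farida and Auriga together hold 64% + 9% = 73% of Rowan, so Farida controls Rowan.
So Farida already controls Rowan before the transaction.
After the purchase, Farida holds 20% of Kestrel directly, and Hana's stake falls to 0%.
Farida controlled Rowan already, so this is not a new person acquiring control; every other person's position is unchanged or reduced.
No new person acquires control, so the clause is not triggered.

No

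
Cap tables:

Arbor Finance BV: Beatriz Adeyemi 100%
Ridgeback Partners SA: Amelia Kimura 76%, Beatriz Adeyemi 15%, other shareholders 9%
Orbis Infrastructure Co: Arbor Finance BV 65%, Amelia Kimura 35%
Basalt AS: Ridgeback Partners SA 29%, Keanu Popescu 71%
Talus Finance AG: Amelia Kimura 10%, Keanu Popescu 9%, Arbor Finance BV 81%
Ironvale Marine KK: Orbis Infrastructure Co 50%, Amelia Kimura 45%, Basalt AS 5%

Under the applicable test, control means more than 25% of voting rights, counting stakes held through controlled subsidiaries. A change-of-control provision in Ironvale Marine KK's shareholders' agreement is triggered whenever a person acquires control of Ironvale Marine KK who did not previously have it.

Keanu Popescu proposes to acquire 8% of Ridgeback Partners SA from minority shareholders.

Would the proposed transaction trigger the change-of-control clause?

No

The purchase changes only Keanu's holdings, so Keanu is the only person who could newly come to control Ironvale.
Keanu holds 71% of Basalt, so Keanu controls Basalt.
In Ironvale, Keanu's side holds only 5%, not > 25%.
So before the transaction, Keanu does not control Ironvale.
After the purchase, Keanu holds 8% of Ridgeback directly.
Keanu's side now holds 8% of Ridgeback, not > 25%, so Keanu still does not control Ridgeback.
After the transaction, Keanu's side holds 5% of Ironvale, not > 25%, so Keanu still does not control Ironvale.
No new person acquires control, so the clause is not triggered.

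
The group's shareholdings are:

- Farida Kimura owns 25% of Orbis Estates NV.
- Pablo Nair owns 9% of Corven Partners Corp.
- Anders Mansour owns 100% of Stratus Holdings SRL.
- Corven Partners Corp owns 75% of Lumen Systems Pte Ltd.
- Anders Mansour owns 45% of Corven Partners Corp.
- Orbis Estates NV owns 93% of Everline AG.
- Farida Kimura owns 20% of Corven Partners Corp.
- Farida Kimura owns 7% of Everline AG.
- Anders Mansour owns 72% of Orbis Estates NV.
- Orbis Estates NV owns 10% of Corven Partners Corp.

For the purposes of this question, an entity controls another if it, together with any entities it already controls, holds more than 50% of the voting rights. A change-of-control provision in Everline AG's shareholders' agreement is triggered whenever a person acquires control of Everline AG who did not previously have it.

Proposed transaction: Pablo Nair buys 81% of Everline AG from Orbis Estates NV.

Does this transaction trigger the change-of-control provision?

Yes

The purchase adds only to Pablo's holdings (Orbis's stake shrinks), so Pablo is the only person who could newly come to control Everline.
Pablo's largest direct stake is 9% in Corven, which does not meet the threshold, so Pablo controls no company.
Neither Pablo nor any entity Pablo controls holds any voting interest in Everline.
So before the transaction, Pablo does not control Everline.
After the purchase, Pablo holds 81% of Everline directly, and Orbis's stake falls to 12%.
Pablo holds 81% of Everline, so Pablo controls Everline.
Pablo did not control Everline before and does after, so the clause is triggered.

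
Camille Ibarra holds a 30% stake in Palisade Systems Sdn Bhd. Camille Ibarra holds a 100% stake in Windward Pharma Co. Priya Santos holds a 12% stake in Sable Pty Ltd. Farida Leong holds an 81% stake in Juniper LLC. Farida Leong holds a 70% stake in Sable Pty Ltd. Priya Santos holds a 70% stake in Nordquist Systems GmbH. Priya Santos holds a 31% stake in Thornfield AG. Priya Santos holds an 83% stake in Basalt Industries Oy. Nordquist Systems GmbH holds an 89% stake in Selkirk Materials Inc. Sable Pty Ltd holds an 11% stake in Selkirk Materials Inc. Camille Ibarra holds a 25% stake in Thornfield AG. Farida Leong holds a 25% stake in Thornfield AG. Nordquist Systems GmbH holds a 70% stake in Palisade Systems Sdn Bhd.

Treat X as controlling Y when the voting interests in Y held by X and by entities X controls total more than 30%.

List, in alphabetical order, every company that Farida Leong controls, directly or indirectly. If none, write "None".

Farida holds 70% of Sable, so Farida controls Sable.
Farida holds 81% of Juniper, so Farida controls Juniper.
No other company's threshold is met.

Juniper LLC, Sable Pty Ltd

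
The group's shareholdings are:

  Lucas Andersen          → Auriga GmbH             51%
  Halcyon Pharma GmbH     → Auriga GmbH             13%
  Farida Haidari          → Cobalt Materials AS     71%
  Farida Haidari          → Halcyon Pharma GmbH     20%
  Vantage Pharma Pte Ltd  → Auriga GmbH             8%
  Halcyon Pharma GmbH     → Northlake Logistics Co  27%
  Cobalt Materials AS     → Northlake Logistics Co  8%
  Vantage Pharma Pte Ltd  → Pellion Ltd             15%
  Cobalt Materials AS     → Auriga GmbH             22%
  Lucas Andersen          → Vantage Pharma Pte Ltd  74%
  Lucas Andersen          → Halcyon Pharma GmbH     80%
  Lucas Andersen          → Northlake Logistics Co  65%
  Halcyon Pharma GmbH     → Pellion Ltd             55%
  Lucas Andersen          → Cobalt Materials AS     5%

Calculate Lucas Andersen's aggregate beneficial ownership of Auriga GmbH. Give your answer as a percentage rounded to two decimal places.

68.42%

Lucas reaches Auriga along 4 paths.
Direct stake: 51% = 51%.
Via Vantage: 74% × 8% = 5.92%.
Via Halcyon: 80% × 13% = 10.4%.
Via Cobalt: 5% × 22% = 1.1%.
Total: 51% + 5.92% + 10.4% + 1.1% = 68.42%.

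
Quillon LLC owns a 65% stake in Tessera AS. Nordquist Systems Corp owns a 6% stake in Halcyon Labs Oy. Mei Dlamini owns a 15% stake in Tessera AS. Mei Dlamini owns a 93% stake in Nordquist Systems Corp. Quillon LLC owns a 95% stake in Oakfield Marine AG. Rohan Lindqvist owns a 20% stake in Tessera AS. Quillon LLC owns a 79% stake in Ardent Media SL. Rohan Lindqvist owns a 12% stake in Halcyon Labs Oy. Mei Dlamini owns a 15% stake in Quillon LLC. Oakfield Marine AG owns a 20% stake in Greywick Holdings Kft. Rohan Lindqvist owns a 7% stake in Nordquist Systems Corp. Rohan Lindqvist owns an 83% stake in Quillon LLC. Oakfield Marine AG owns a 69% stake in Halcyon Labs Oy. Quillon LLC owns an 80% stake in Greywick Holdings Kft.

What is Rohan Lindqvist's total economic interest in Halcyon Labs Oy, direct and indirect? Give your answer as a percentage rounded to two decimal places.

66.83%

Rohan reaches Halcyon along 3 paths.
Via Nordquist: 7% × 6% = 0.42%.
Via Quillon → Oakfield: 83% × 95% × 69% = 54.4065%.
Direct stake: 12% = 12%.
Total: 0.42% + 54.4065% + 12% = 66.8265%.
Rounded: 66.83%.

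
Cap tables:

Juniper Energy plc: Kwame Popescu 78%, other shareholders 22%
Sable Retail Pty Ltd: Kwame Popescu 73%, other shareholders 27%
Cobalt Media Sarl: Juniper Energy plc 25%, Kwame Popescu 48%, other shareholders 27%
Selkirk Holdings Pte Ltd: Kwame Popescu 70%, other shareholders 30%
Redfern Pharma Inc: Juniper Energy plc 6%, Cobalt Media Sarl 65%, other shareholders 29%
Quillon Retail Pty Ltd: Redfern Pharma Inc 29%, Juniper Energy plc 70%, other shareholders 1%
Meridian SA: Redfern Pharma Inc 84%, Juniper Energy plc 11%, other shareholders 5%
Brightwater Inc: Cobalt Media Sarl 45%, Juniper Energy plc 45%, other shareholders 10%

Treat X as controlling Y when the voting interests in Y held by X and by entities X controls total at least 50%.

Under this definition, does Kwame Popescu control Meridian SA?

Yes

Kwame holds 78% of Juniper, so Kwame controls Juniper.
Juniper and Kwame together hold 25% + 48% = 73% of Cobalt, so Kwame controls Cobalt.
Juniper and Cobalt together hold 6% + 65% = 71% of Redfern, so Kwame controls Redfern.
Redfern and Juniper together hold 84% + 11% = 95% of Meridian, so Kwame controls Meridian.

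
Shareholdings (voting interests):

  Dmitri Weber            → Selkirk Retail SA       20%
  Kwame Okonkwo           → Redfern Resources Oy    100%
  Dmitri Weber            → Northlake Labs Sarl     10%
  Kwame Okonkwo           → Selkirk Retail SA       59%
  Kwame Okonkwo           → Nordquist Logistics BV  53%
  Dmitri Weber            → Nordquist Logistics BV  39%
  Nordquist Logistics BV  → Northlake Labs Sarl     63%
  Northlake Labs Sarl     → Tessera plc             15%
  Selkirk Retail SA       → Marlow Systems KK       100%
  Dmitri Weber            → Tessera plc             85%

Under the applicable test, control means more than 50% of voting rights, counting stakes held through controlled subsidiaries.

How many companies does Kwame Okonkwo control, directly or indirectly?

5

Kwame holds 59% of Selkirk, so Kwame controls Selkirk.
Kwame holds 53% of Nordquist, so Kwame controls Nordquist.
Nordquist holds 63% of Northlake, so Kwame controls Northlake.
Kwame holds 100% of Redfern, so Kwame controls Redfern.
Selkirk holds 100% of Marlow, so Kwame controls Marlow.
No other company's threshold is met.
Kwame controls 5 companies.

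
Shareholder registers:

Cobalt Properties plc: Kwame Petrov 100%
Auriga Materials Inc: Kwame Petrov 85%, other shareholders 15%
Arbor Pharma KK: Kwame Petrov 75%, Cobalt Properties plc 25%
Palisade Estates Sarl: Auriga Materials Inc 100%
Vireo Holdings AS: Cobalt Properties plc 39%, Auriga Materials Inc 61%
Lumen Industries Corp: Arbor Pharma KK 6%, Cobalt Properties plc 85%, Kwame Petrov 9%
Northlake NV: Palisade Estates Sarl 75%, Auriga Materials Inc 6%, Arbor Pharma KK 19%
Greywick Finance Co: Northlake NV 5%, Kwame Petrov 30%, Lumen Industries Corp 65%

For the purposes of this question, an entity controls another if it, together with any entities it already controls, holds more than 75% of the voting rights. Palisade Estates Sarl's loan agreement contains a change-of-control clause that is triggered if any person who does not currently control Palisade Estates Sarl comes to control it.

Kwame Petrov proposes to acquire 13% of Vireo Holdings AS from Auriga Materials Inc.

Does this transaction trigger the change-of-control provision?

No

The purchase adds only to Kwame's holdings (Auriga's stake shrinks), so Kwame is the only person who could newly come to control Palisade.
Kwame holds 85% of Auriga, so Kwame controls Auriga.
Auriga holds 100% of Palisade, so Kwame controls Palisade.
So Kwame already controls Palisade before the transaction.
After the purchase, Kwame holds 13% of Vireo directly, and Auriga's stake falls to 48%.
Kwame controlled Palisade already, so this is not a new person acquiring control; every other person's position is unchanged or reduced.
No new person acquires control, so the clause is not triggered.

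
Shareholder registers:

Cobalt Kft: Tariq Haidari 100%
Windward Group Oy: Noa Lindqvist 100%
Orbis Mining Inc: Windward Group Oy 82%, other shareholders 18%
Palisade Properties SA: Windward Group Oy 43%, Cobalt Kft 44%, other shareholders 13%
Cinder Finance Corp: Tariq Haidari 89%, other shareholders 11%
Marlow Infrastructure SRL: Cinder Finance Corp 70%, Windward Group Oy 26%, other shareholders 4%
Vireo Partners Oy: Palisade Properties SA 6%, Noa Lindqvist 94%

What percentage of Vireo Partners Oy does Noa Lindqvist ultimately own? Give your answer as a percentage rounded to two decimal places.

96.58%

Noa reaches Vireo along 2 paths.
Via Windward → Palisade: 100% × 43% × 6% = 2.58%.
Direct stake: 94% = 94%.
Total: 2.58% + 94% = 96.58%.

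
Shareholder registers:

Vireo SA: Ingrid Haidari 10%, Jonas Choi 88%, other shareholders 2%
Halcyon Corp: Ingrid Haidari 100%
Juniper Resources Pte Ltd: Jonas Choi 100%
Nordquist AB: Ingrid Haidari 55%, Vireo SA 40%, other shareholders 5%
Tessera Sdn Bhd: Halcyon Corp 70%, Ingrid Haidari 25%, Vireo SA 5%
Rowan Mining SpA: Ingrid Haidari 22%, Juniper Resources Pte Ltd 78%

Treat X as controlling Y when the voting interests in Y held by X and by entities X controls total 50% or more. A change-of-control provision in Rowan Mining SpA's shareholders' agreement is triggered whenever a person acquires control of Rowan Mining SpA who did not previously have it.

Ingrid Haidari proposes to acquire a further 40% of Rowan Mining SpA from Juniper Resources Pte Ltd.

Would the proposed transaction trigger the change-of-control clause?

Yes

The purchase adds only to Ingrid's holdings (Juniper's stake shrinks), so Ingrid is the only person who could newly come to control Rowan.
Ingrid holds 100% of Halcyon, so Ingrid controls Halcyon.
Ingrid holds 55% of Nordquist, so Ingrid controls Nordquist.
Halcyon and Ingrid together hold 70% + 25% = 95% of Tessera, so Ingrid controls Tessera.
In Rowan, Ingrid's side holds only 22%, not ≥ 50%.
So before the transaction, Ingrid does not control Rowan.
After the purchase, Ingrid's direct stake in Rowan rises to 22% + 40% = 62%, and Juniper's stake falls to 38%.
Ingrid holds 62% of Rowan, so Ingrid controls Rowan.
Ingrid did not control Rowan before and does after, so the clause is triggered.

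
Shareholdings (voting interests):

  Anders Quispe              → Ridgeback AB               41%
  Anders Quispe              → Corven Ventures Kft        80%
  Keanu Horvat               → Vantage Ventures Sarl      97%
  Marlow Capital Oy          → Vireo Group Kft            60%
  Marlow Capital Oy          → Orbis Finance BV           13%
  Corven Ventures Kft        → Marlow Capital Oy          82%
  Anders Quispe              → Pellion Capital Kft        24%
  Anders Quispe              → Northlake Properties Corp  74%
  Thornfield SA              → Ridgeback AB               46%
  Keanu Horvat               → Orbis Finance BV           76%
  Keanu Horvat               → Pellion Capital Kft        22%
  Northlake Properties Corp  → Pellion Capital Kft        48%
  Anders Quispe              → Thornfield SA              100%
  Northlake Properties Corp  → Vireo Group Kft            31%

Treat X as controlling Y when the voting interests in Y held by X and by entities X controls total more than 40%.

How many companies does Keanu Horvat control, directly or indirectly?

2

Keanu holds 76% of Orbis, so Keanu controls Orbis.
Keanu holds 97% of Vantage, so Keanu controls Vantage.
No other company's threshold is met.
Keanu controls 2 companies.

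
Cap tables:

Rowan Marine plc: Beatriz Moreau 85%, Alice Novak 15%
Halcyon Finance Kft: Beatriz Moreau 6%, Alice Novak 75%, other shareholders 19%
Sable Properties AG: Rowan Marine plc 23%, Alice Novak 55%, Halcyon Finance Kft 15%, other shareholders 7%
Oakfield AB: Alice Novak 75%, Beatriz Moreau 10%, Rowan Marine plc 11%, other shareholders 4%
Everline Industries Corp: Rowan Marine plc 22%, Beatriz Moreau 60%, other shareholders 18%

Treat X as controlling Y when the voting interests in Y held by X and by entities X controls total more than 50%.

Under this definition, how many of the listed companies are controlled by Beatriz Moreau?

2

Beatriz holds 85% of Rowan, so Beatriz controls Rowan.
Rowan and Beatriz together hold 22% + 60% = 82% of Everline, so Beatriz controls Everline.
No other company's threshold is met.
Beatriz controls 2 companies.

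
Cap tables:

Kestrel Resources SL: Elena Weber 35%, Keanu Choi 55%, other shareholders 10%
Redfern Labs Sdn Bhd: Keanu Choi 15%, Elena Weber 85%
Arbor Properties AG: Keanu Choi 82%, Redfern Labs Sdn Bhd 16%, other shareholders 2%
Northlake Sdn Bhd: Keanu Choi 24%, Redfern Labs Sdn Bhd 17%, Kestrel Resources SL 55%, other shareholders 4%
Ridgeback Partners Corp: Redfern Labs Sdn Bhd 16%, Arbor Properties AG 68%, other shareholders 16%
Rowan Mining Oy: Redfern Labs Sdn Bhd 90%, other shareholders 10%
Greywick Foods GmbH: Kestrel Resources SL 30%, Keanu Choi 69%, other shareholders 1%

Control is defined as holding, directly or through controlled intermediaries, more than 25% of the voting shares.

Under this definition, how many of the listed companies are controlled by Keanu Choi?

Keanu holds 55% of Kestrel, so Keanu controls Kestrel.
Keanu holds 82% of Arbor, so Keanu controls Arbor.
Keanu and Kestrel together hold 24% + 55% = 79% of Northlake, so Keanu controls Northlake.
Arbor holds 68% of Ridgeback, so Keanu controls Ridgeback.
Kestrel and Keanu together hold 30% + 69% = 99% of Greywick, so Keanu controls Greywick.
No other company's threshold is met.
Keanu controls 5 companies.

5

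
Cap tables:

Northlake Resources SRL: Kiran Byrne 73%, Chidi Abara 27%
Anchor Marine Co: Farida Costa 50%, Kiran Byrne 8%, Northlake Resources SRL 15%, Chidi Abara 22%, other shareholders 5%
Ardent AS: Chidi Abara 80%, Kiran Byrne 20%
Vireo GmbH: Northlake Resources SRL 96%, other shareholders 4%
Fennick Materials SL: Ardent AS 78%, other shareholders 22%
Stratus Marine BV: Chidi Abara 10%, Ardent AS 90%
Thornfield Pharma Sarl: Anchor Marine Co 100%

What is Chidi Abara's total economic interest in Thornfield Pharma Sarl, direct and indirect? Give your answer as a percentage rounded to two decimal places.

Chidi reaches Thornfield along 2 paths.
Via Northlake → Anchor: 27% × 15% × 100% = 4.05%.
Via Anchor: 22% × 100% = 22%.
Total: 4.05% + 22% = 26.05%.

26.05%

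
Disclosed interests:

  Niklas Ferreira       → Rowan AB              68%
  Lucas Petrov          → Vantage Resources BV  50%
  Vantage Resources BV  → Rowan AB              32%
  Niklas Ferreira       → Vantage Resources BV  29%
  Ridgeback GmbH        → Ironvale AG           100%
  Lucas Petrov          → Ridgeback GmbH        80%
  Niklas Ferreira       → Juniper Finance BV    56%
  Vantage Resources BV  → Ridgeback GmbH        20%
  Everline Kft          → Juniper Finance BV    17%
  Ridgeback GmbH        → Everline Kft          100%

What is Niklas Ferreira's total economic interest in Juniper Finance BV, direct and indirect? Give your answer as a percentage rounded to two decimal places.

Niklas reaches Juniper along 2 paths.
Via Vantage → Ridgeback → Everline: 29% × 20% × 100% × 17% = 0.986%.
Direct stake: 56% = 56%.
Total: 0.986% + 56% = 56.986%.
Rounded: 56.99%.

56.99%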